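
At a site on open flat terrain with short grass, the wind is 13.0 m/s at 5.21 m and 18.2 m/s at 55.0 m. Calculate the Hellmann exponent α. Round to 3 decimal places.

Power law: V₂/V₁ = (z₂/z₁)^α ⇒ α = ln(V₂/V₁) / ln(z₂/z₁)
α = ln(18.2/13.0) / ln(55.0/5.21) = ln(1.4000) / ln(10.5566)
  = 0.33647 / 2.35675 = 0.14277

α ≈ 0.143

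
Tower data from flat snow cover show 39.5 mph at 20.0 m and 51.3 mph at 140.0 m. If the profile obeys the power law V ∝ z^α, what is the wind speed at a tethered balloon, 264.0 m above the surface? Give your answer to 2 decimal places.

First find α: α = ln(V₂/V₁)/ln(z₂/z₁) = ln(51.3/39.5)/ln(140.0/20.0) = 0.26139/1.94591 = 0.1343
Extrapolate from 140.0 m to 264.0 m: V₃ = 51.3 × (264.0/140.0)^0.1343 = 51.3 × 1.0889 = 55.8626 mph

55.86 mph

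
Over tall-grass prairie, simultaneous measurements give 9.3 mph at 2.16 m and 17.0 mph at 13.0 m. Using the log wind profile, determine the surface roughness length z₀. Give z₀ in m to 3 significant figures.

z₀ ≈ 0.247 m

Log law: V(z) ∝ ln(z/z₀). With r = V₁/V₂ = 9.3/17.0 = 0.54706,
r · ln(z₂/z₀) = ln(z₁/z₀) ⇒ ln z₀ = (ln z₁ − r·ln z₂)/(1 − r)
ln z₀ = (0.77011 − 0.54706×2.56495) / 0.45294 = -1.3977
z₀ = exp(-1.3977) = 0.2472 m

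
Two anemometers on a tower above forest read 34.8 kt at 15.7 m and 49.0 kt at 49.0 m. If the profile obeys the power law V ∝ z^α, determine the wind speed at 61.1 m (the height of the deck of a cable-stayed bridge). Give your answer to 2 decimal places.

52.36 kt

First find α: α = ln(V₂/V₁)/ln(z₂/z₁) = ln(49.0/34.8)/ln(49.0/15.7) = 0.34220/1.13816 = 0.3007
Extrapolate from 49.0 m to 61.1 m: V₃ = 49.0 × (61.1/49.0)^0.3007 = 49.0 × 1.0686 = 52.3616 kt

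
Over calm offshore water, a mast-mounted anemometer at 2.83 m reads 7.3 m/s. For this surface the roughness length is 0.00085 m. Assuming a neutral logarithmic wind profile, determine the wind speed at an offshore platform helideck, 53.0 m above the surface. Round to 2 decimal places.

Log law: V(z) ∝ ln(z/z₀), so V₂/V₁ = ln(z₂/z₀) / ln(z₁/z₀).
ln(53.0/0.00085) = 11.0406, ln(2.83/0.00085) = 8.1106
V₂ = 7.3 × 11.0406/8.1106 = 7.3 × 1.3613 = 9.9372 m/s

9.94 m/s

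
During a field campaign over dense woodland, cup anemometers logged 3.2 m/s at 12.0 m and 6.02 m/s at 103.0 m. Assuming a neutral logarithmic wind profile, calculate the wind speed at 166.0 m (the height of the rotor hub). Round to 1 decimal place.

6.6 m/s

Log law: V ∝ ln(z/z₀). From the pair, with r = V₁/V₂ = 0.53156,
ln z₀ = (ln z₁ − r·ln z₂)/(1 − r) = (2.4849 − 0.53156×4.6347)/0.46844 = 0.0454 → z₀ = 1.046 m
V₃ = V₁ · ln(z₃/z₀)/ln(z₁/z₀) = 3.2 × 5.0666/2.4395 = 6.6460 m/s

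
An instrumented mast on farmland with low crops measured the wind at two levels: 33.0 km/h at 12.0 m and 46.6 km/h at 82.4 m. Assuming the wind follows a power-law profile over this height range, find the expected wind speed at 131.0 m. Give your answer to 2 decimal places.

50.63 km/h

First find α: α = ln(V₂/V₁)/ln(z₂/z₁) = ln(46.6/33.0)/ln(82.4/12.0) = 0.34509/1.92668 = 0.1791
Extrapolate from 82.4 m to 131.0 m: V₃ = 46.6 × (131.0/82.4)^0.1791 = 46.6 × 1.0866 = 50.6348 km/h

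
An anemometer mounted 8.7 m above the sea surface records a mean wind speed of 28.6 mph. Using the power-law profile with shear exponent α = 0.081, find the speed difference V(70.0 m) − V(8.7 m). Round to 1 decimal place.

Power law: V₂ = V₁ · (z₂/z₁)^α = 28.6 × (8.0460)^0.081 = 33.8624 mph
ΔV = 33.8624 − 28.6 = 5.2624 mph

5.3 mph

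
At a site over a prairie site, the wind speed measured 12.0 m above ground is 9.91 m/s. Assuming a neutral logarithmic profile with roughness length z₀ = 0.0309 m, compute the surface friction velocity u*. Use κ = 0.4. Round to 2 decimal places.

Log law: V(z) = (u*/κ) · ln(z/z₀) ⇒ u* = κ · V / ln(z/z₀)
u* = 0.4 × 9.91 / ln(12.0/0.0309) = 0.4 × 9.91 / 5.9619
   = 3.9640 / 5.9619 = 0.6649 m/s

u* ≈ 0.66 m/s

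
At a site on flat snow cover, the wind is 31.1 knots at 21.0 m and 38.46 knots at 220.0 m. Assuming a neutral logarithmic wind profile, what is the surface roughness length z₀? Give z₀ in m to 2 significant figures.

Log law: V(z) ∝ ln(z/z₀). With r = V₁/V₂ = 31.1/38.46 = 0.80863,
r · ln(z₂/z₀) = ln(z₁/z₀) ⇒ ln z₀ = (ln z₁ − r·ln z₂)/(1 − r)
ln z₀ = (3.04452 − 0.80863×5.39363) / 0.19137 = -6.8817
z₀ = exp(-6.8817) = 0.001026 m

z₀ ≈ 0.0010 m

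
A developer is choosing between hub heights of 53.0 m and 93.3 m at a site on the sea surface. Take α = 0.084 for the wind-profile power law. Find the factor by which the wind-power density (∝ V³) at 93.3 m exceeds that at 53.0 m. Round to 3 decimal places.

Speed ratio: V_B/V_A = (z_B/z_A)^α = (93.3/53.0)^0.084 = (1.7604)^0.084 = 1.04865
Power-density ratio: P_B/P_A = (V_B/V_A)³ = (1.04865)³ = 1.15317

1.153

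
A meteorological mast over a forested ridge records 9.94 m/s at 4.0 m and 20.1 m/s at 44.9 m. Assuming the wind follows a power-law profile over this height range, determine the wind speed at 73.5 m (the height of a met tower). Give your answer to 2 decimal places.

23.20 m/s

First find α: α = ln(V₂/V₁)/ln(z₂/z₁) = ln(20.1/9.94)/ln(44.9/4.0) = 0.70415/2.41814 = 0.2912
Extrapolate from 44.9 m to 73.5 m: V₃ = 20.1 × (73.5/44.9)^0.2912 = 20.1 × 1.1543 = 23.2019 m/s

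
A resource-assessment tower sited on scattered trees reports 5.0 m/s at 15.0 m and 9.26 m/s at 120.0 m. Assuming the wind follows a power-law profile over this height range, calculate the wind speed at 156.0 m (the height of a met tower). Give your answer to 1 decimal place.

10.0 m/s

First find α: α = ln(V₂/V₁)/ln(z₂/z₁) = ln(9.26/5.0)/ln(120.0/15.0) = 0.61627/2.07944 = 0.2964
Extrapolate from 120.0 m to 156.0 m: V₃ = 9.26 × (156.0/120.0)^0.2964 = 9.26 × 1.0809 = 10.0087 m/s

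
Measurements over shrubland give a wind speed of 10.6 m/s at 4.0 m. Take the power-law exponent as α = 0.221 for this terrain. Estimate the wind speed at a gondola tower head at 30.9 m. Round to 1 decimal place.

Power-law profile: V₂ = V₁ · (z₂/z₁)^α
V₂ = 10.6 × (30.9/4.0)^0.221 = 10.6 × (7.7250)^0.221
    = 10.6 × 1.5712 = 16.6545 m/s

16.7 m/s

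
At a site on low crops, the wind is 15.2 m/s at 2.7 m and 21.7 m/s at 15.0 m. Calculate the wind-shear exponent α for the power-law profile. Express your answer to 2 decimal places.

α ≈ 0.21

Power law: V₂/V₁ = (z₂/z₁)^α ⇒ α = ln(V₂/V₁) / ln(z₂/z₁)
α = ln(21.7/15.2) / ln(15.0/2.7) = ln(1.4276) / ln(5.5556)
  = 0.35602 / 1.71480 = 0.20761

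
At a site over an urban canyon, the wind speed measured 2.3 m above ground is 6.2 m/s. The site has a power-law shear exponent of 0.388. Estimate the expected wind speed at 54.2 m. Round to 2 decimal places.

21.13 m/s

Power-law profile: V₂ = V₁ · (z₂/z₁)^α
V₂ = 6.2 × (54.2/2.3)^0.388 = 6.2 × (23.5652)^0.388
    = 6.2 × 3.4075 = 21.1268 m/s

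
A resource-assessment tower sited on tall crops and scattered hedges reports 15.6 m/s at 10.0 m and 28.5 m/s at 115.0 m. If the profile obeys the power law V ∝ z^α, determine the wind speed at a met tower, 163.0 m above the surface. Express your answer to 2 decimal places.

First find α: α = ln(V₂/V₁)/ln(z₂/z₁) = ln(28.5/15.6)/ln(115.0/10.0) = 0.60263/2.44235 = 0.2467
Extrapolate from 115.0 m to 163.0 m: V₃ = 28.5 × (163.0/115.0)^0.2467 = 28.5 × 1.0899 = 31.0616 m/s

31.06 m/s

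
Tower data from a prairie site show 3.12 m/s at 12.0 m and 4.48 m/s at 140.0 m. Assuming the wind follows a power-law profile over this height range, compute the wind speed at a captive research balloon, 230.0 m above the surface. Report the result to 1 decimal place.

First find α: α = ln(V₂/V₁)/ln(z₂/z₁) = ln(4.48/3.12)/ln(140.0/12.0) = 0.36179/2.45674 = 0.1473
Extrapolate from 140.0 m to 230.0 m: V₃ = 4.48 × (230.0/140.0)^0.1473 = 4.48 × 1.0758 = 4.8198 m/s

4.8 m/s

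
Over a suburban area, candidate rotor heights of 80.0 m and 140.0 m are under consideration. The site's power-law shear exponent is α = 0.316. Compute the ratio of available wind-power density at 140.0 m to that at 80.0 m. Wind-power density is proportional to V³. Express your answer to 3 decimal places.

1.700

Speed ratio: V_B/V_A = (z_B/z_A)^α = (140.0/80.0)^0.316 = (1.7500)^0.316 = 1.19344
Power-density ratio: P_B/P_A = (V_B/V_A)³ = (1.19344)³ = 1.69981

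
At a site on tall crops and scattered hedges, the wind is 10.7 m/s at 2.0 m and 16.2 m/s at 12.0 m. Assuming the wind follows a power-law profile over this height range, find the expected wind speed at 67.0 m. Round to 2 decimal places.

First find α: α = ln(V₂/V₁)/ln(z₂/z₁) = ln(16.2/10.7)/ln(12.0/2.0) = 0.41477/1.79176 = 0.2315
Extrapolate from 12.0 m to 67.0 m: V₃ = 16.2 × (67.0/12.0)^0.2315 = 16.2 × 1.4890 = 24.1218 m/s

24.12 m/s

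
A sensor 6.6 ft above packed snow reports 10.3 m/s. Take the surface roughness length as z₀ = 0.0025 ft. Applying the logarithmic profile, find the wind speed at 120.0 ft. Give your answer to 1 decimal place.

Log law: V(z) ∝ ln(z/z₀), so V₂/V₁ = ln(z₂/z₀) / ln(z₁/z₀).
ln(120.0/0.0025) = 10.7790, ln(6.6/0.0025) = 7.8785
V₂ = 10.3 × 10.7790/7.8785 = 10.3 × 1.3681 = 14.0919 m/s

14.1 m/s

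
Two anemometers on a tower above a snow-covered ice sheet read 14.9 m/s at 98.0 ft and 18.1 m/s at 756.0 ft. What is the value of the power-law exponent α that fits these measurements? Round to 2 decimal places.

Power law: V₂/V₁ = (z₂/z₁)^α ⇒ α = ln(V₂/V₁) / ln(z₂/z₁)
α = ln(18.1/14.9) / ln(756.0/98.0) = ln(1.2148) / ln(7.7143)
  = 0.19455 / 2.04307 = 0.09522

α ≈ 0.10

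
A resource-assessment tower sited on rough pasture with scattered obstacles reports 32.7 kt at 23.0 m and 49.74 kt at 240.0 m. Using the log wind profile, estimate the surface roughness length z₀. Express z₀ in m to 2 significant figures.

Log law: V(z) ∝ ln(z/z₀). With r = V₁/V₂ = 32.7/49.74 = 0.65742,
r · ln(z₂/z₀) = ln(z₁/z₀) ⇒ ln z₀ = (ln z₁ − r·ln z₂)/(1 − r)
ln z₀ = (3.13549 − 0.65742×5.48064) / 0.34258 = -1.3649
z₀ = exp(-1.3649) = 0.2554 m

z₀ ≈ 0.26 m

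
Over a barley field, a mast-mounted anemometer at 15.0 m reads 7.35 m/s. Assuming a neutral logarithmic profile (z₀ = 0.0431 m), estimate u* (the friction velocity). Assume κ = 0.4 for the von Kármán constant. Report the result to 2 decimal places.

Log law: V(z) = (u*/κ) · ln(z/z₀) ⇒ u* = κ · V / ln(z/z₀)
u* = 0.4 × 7.35 / ln(15.0/0.0431) = 0.4 × 7.35 / 5.8523
   = 2.9400 / 5.8523 = 0.5024 m/s

u* ≈ 0.50 m/s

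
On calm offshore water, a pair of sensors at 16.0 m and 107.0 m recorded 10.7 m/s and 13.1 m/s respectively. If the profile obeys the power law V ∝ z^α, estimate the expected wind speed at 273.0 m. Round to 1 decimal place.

First find α: α = ln(V₂/V₁)/ln(z₂/z₁) = ln(13.1/10.7)/ln(107.0/16.0) = 0.20237/1.90024 = 0.1065
Extrapolate from 107.0 m to 273.0 m: V₃ = 13.1 × (273.0/107.0)^0.1065 = 13.1 × 1.1049 = 14.4741 m/s

14.5 m/s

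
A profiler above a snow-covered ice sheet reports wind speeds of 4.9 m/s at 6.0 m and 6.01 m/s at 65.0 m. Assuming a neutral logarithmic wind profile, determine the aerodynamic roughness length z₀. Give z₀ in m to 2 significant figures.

z₀ ≈ 0.00016 m

Log law: V(z) ∝ ln(z/z₀). With r = V₁/V₂ = 4.9/6.01 = 0.81531,
r · ln(z₂/z₀) = ln(z₁/z₀) ⇒ ln z₀ = (ln z₁ − r·ln z₂)/(1 − r)
ln z₀ = (1.79176 − 0.81531×4.17439) / 0.18469 = -8.7261
z₀ = exp(-8.7261) = 0.0001623 m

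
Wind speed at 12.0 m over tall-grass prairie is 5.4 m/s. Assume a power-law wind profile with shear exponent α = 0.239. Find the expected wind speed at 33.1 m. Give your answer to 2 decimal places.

Power-law profile: V₂ = V₁ · (z₂/z₁)^α
V₂ = 5.4 × (33.1/12.0)^0.239 = 5.4 × (2.7583)^0.239
    = 5.4 × 1.2744 = 6.8819 m/s

6.88 m/s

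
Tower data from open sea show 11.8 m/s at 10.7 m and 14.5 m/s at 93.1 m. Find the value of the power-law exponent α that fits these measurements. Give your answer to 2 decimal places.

Power law: V₂/V₁ = (z₂/z₁)^α ⇒ α = ln(V₂/V₁) / ln(z₂/z₁)
α = ln(14.5/11.8) / ln(93.1/10.7) = ln(1.2288) / ln(8.7009)
  = 0.20605 / 2.16343 = 0.09524

α ≈ 0.10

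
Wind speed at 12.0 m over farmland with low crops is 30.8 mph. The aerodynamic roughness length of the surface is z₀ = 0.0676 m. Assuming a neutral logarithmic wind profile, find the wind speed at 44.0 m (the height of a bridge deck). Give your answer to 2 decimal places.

Log law: V(z) ∝ ln(z/z₀), so V₂/V₁ = ln(z₂/z₀) / ln(z₁/z₀).
ln(44.0/0.0676) = 6.4783, ln(12.0/0.0676) = 5.1791
V₂ = 30.8 × 6.4783/5.1791 = 30.8 × 1.2509 = 38.5269 mph

38.53 mph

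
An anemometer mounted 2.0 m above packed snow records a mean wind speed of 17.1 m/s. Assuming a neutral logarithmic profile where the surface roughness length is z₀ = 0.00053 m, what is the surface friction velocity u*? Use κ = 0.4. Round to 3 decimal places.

Log law: V(z) = (u*/κ) · ln(z/z₀) ⇒ u* = κ · V / ln(z/z₀)
u* = 0.4 × 17.1 / ln(2.0/0.00053) = 0.4 × 17.1 / 8.2358
   = 6.8400 / 8.2358 = 0.8305 m/s

u* ≈ 0.831 m/s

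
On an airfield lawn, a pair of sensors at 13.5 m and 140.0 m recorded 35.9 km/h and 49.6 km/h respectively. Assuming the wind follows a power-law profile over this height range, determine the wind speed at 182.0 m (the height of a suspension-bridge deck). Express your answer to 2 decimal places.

First find α: α = ln(V₂/V₁)/ln(z₂/z₁) = ln(49.6/35.9)/ln(140.0/13.5) = 0.32325/2.33895 = 0.1382
Extrapolate from 140.0 m to 182.0 m: V₃ = 49.6 × (182.0/140.0)^0.1382 = 49.6 × 1.0369 = 51.4315 km/h

51.43 km/h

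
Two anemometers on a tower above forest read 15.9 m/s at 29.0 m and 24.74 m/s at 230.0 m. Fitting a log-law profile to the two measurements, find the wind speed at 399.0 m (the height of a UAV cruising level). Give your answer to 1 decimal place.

27.1 m/s

Log law: V ∝ ln(z/z₀). From the pair, with r = V₁/V₂ = 0.64268,
ln z₀ = (ln z₁ − r·ln z₂)/(1 − r) = (3.3673 − 0.64268×5.4381)/0.35732 = -0.3573 → z₀ = 0.6996 m
V₃ = V₁ · ln(z₃/z₀)/ln(z₁/z₀) = 15.9 × 6.3463/3.7246 = 27.0917 m/s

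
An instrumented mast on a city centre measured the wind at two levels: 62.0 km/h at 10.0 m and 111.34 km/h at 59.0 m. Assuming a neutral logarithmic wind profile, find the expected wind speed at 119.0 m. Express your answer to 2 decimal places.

130.84 km/h

Log law: V ∝ ln(z/z₀). From the pair, with r = V₁/V₂ = 0.55685,
ln z₀ = (ln z₁ − r·ln z₂)/(1 − r) = (2.3026 − 0.55685×4.0775)/0.44315 = 0.0722 → z₀ = 1.075 m
V₃ = V₁ · ln(z₃/z₀)/ln(z₁/z₀) = 62.0 × 4.7069/2.2304 = 130.8426 km/h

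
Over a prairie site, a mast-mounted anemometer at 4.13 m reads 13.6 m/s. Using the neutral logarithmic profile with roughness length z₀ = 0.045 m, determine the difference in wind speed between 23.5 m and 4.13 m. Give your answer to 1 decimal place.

Log law: V₂ = V₁ · ln(z₂/z₀)/ln(z₁/z₀) = 13.6 × 6.2581/4.5194 = 18.8323 m/s
ΔV = 18.8323 − 13.6 = 5.2323 m/s

5.2 m/s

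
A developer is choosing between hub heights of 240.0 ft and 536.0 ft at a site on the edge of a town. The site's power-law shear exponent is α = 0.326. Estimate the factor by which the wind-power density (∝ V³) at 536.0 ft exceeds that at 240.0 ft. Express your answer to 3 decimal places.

Speed ratio: V_B/V_A = (z_B/z_A)^α = (536.0/240.0)^0.326 = (2.2333)^0.326 = 1.29945
Power-density ratio: P_B/P_A = (V_B/V_A)³ = (1.29945)³ = 2.19420

2.194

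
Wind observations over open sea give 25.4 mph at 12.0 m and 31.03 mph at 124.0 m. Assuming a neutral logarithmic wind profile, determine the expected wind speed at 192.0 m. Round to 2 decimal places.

Log law: V ∝ ln(z/z₀). From the pair, with r = V₁/V₂ = 0.81856,
ln z₀ = (ln z₁ − r·ln z₂)/(1 − r) = (2.4849 − 0.81856×4.8203)/0.18144 = -8.0512 → z₀ = 0.0003187 m
V₃ = V₁ · ln(z₃/z₀)/ln(z₁/z₀) = 25.4 × 13.3087/10.5361 = 32.0840 mph

32.08 mph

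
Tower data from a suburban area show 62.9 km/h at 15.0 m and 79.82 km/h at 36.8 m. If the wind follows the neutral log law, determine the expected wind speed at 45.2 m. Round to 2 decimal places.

83.70 km/h

Log law: V ∝ ln(z/z₀). From the pair, with r = V₁/V₂ = 0.78802,
ln z₀ = (ln z₁ − r·ln z₂)/(1 − r) = (2.7081 − 0.78802×3.6055)/0.21198 = -0.6282 → z₀ = 0.5335 m
V₃ = V₁ · ln(z₃/z₀)/ln(z₁/z₀) = 62.9 × 4.4393/3.3363 = 83.6963 km/h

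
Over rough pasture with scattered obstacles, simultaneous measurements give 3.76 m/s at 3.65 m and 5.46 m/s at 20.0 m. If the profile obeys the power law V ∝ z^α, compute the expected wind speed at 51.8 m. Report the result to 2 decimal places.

6.73 m/s

First find α: α = ln(V₂/V₁)/ln(z₂/z₁) = ln(5.46/3.76)/ln(20.0/3.65) = 0.37303/1.70101 = 0.2193
Extrapolate from 20.0 m to 51.8 m: V₃ = 5.46 × (51.8/20.0)^0.2193 = 5.46 × 1.2321 = 6.7271 m/s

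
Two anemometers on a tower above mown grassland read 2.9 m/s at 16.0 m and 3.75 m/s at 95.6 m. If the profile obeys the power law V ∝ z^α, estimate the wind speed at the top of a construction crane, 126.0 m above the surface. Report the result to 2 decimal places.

First find α: α = ln(V₂/V₁)/ln(z₂/z₁) = ln(3.75/2.9)/ln(95.6/16.0) = 0.25705/1.78758 = 0.1438
Extrapolate from 95.6 m to 126.0 m: V₃ = 3.75 × (126.0/95.6)^0.1438 = 3.75 × 1.0405 = 3.9019 m/s

3.90 m/s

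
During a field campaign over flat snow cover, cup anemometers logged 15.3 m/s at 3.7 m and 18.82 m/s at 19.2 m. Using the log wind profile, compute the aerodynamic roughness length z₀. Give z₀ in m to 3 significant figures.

z₀ ≈ 0.00288 m

Log law: V(z) ∝ ln(z/z₀). With r = V₁/V₂ = 15.3/18.82 = 0.81296,
r · ln(z₂/z₀) = ln(z₁/z₀) ⇒ ln z₀ = (ln z₁ − r·ln z₂)/(1 − r)
ln z₀ = (1.30833 − 0.81296×2.95491) / 0.18704 = -5.8487
z₀ = exp(-5.8487) = 0.002884 m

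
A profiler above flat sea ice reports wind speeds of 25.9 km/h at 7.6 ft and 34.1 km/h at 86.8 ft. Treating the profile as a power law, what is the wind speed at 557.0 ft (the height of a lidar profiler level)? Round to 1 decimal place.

42.1 km/h

First find α: α = ln(V₂/V₁)/ln(z₂/z₁) = ln(34.1/25.9)/ln(86.8/7.6) = 0.27505/2.43546 = 0.1129
Extrapolate from 86.8 ft to 557.0 ft: V₃ = 34.1 × (557.0/86.8)^0.1129 = 34.1 × 1.2336 = 42.0662 km/h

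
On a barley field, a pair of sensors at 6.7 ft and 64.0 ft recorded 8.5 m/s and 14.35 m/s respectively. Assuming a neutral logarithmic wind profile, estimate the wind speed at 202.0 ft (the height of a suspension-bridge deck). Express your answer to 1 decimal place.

Log law: V ∝ ln(z/z₀). From the pair, with r = V₁/V₂ = 0.59233,
ln z₀ = (ln z₁ − r·ln z₂)/(1 − r) = (1.9021 − 0.59233×4.1589)/0.40767 = -1.3770 → z₀ = 0.2523 ft
V₃ = V₁ · ln(z₃/z₀)/ln(z₁/z₀) = 8.5 × 6.6852/3.2791 = 17.3294 m/s

17.3 m/s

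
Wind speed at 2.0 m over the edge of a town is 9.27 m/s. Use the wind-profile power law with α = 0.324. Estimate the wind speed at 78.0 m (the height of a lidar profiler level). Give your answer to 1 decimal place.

Power-law profile: V₂ = V₁ · (z₂/z₁)^α
V₂ = 9.27 × (78.0/2.0)^0.324 = 9.27 × (39.0000)^0.324
    = 9.27 × 3.2772 = 30.3798 m/s

30.4 m/s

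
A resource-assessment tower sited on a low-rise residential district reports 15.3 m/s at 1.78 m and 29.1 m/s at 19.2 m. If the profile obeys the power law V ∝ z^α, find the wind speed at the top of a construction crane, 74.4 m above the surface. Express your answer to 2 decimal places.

41.97 m/s

First find α: α = ln(V₂/V₁)/ln(z₂/z₁) = ln(29.1/15.3)/ln(19.2/1.78) = 0.64289/2.37830 = 0.2703
Extrapolate from 19.2 m to 74.4 m: V₃ = 29.1 × (74.4/19.2)^0.2703 = 29.1 × 1.4422 = 41.9673 m/s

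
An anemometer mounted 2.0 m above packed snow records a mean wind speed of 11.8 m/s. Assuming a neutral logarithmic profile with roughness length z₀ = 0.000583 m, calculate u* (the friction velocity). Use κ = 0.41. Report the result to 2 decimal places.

u* ≈ 0.59 m/s

Log law: V(z) = (u*/κ) · ln(z/z₀) ⇒ u* = κ · V / ln(z/z₀)
u* = 0.41 × 11.8 / ln(2.0/0.000583) = 0.41 × 11.8 / 8.1405
   = 4.8380 / 8.1405 = 0.5943 m/s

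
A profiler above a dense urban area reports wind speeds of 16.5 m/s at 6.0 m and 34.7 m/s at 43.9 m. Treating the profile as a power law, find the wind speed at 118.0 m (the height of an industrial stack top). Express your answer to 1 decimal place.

50.2 m/s

First find α: α = ln(V₂/V₁)/ln(z₂/z₁) = ln(34.7/16.5)/ln(43.9/6.0) = 0.74338/1.99015 = 0.3735
Extrapolate from 43.9 m to 118.0 m: V₃ = 34.7 × (118.0/43.9)^0.3735 = 34.7 × 1.4468 = 50.2029 m/s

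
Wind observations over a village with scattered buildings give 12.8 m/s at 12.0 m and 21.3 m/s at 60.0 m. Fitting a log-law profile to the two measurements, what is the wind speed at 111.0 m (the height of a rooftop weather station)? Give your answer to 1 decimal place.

Log law: V ∝ ln(z/z₀). From the pair, with r = V₁/V₂ = 0.60094,
ln z₀ = (ln z₁ − r·ln z₂)/(1 − r) = (2.4849 − 0.60094×4.0943)/0.39906 = 0.0613 → z₀ = 1.063 m
V₃ = V₁ · ln(z₃/z₀)/ln(z₁/z₀) = 12.8 × 4.6482/2.4236 = 24.5490 m/s

24.5 m/s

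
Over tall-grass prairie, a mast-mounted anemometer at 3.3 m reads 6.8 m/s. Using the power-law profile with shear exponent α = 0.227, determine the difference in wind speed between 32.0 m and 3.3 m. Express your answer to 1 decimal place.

4.6 m/s

Power law: V₂ = V₁ · (z₂/z₁)^α = 6.8 × (9.6970)^0.227 = 11.3887 m/s
ΔV = 11.3887 − 6.8 = 4.5887 m/s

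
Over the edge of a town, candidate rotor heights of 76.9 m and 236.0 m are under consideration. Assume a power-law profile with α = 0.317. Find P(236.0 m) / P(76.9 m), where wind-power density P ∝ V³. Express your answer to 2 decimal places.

2.90

Speed ratio: V_B/V_A = (z_B/z_A)^α = (236.0/76.9)^0.317 = (3.0689)^0.317 = 1.42684
Power-density ratio: P_B/P_A = (V_B/V_A)³ = (1.42684)³ = 2.90485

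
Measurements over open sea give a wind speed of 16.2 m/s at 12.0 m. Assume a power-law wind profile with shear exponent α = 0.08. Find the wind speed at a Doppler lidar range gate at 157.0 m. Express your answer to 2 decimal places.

19.90 m/s

Power-law profile: V₂ = V₁ · (z₂/z₁)^α
V₂ = 16.2 × (157.0/12.0)^0.08 = 16.2 × (13.0833)^0.08
    = 16.2 × 1.2284 = 19.9000 m/s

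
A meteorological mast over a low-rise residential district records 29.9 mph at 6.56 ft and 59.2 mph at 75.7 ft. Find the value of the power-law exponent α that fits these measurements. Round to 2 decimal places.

α ≈ 0.28

Power law: V₂/V₁ = (z₂/z₁)^α ⇒ α = ln(V₂/V₁) / ln(z₂/z₁)
α = ln(59.2/29.9) / ln(75.7/6.56) = ln(1.9799) / ln(11.5396)
  = 0.68306 / 2.44579 = 0.27928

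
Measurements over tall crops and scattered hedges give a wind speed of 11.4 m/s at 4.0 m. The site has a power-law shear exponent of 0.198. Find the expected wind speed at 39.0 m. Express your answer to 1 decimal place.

Power-law profile: V₂ = V₁ · (z₂/z₁)^α
V₂ = 11.4 × (39.0/4.0)^0.198 = 11.4 × (9.7500)^0.198
    = 11.4 × 1.5697 = 17.8948 m/s

17.9 m/s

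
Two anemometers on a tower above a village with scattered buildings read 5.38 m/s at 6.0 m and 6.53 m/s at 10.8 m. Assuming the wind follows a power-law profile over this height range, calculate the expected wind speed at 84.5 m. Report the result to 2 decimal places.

12.86 m/s

First find α: α = ln(V₂/V₁)/ln(z₂/z₁) = ln(6.53/5.38)/ln(10.8/6.0) = 0.19372/0.58779 = 0.3296
Extrapolate from 10.8 m to 84.5 m: V₃ = 6.53 × (84.5/10.8)^0.3296 = 6.53 × 1.9699 = 12.8637 m/s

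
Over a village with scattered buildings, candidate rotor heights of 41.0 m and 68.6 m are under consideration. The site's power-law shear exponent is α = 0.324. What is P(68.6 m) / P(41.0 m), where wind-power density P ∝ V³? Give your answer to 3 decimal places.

1.649

Speed ratio: V_B/V_A = (z_B/z_A)^α = (68.6/41.0)^0.324 = (1.6732)^0.324 = 1.18148
Power-density ratio: P_B/P_A = (V_B/V_A)³ = (1.18148)³ = 1.64923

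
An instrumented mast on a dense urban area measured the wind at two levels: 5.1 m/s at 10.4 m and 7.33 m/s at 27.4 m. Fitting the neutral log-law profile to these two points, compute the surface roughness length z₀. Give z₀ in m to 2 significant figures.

Log law: V(z) ∝ ln(z/z₀). With r = V₁/V₂ = 5.1/7.33 = 0.69577,
r · ln(z₂/z₀) = ln(z₁/z₀) ⇒ ln z₀ = (ln z₁ − r·ln z₂)/(1 − r)
ln z₀ = (2.34181 − 0.69577×3.31054) / 0.30423 = 0.1263
z₀ = exp(0.1263) = 1.135 m

z₀ ≈ 1.1 m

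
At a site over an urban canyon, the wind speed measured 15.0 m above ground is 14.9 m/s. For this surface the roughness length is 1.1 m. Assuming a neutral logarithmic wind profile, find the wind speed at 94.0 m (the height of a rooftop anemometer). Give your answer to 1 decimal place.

Log law: V(z) ∝ ln(z/z₀), so V₂/V₁ = ln(z₂/z₀) / ln(z₁/z₀).
ln(94.0/1.1) = 4.4480, ln(15.0/1.1) = 2.6127
V₂ = 14.9 × 4.4480/2.6127 = 14.9 × 1.7024 = 25.3661 m/s

25.4 m/s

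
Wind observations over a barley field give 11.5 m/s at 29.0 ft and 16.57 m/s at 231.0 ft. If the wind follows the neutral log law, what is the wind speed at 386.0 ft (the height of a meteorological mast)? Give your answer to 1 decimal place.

17.8 m/s

Log law: V ∝ ln(z/z₀). From the pair, with r = V₁/V₂ = 0.69403,
ln z₀ = (ln z₁ − r·ln z₂)/(1 − r) = (3.3673 − 0.69403×5.4424)/0.30597 = -1.3396 → z₀ = 0.2620 ft
V₃ = V₁ · ln(z₃/z₀)/ln(z₁/z₀) = 11.5 × 7.2954/4.7069 = 17.8244 m/s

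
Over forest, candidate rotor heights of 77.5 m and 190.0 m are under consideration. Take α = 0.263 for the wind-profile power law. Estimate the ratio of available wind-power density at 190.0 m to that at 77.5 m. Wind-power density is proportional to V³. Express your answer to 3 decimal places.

Speed ratio: V_B/V_A = (z_B/z_A)^α = (190.0/77.5)^0.263 = (2.4516)^0.263 = 1.26598
Power-density ratio: P_B/P_A = (V_B/V_A)³ = (1.26598)³ = 2.02898

2.029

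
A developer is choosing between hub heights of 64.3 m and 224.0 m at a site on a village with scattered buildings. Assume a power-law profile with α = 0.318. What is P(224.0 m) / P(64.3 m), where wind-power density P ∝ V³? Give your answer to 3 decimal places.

Speed ratio: V_B/V_A = (z_B/z_A)^α = (224.0/64.3)^0.318 = (3.4837)^0.318 = 1.48719
Power-density ratio: P_B/P_A = (V_B/V_A)³ = (1.48719)³ = 3.28930

3.289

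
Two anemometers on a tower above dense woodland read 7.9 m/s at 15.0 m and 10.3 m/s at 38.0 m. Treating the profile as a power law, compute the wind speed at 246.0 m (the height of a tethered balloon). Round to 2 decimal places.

17.55 m/s

First find α: α = ln(V₂/V₁)/ln(z₂/z₁) = ln(10.3/7.9)/ln(38.0/15.0) = 0.26528/0.92954 = 0.2854
Extrapolate from 38.0 m to 246.0 m: V₃ = 10.3 × (246.0/38.0)^0.2854 = 10.3 × 1.7041 = 17.5522 m/s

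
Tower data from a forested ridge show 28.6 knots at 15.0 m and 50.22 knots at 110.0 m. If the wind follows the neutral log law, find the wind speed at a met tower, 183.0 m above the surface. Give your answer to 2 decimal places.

55.74 knots

Log law: V ∝ ln(z/z₀). From the pair, with r = V₁/V₂ = 0.56949,
ln z₀ = (ln z₁ − r·ln z₂)/(1 − r) = (2.7081 − 0.56949×4.7005)/0.43051 = 0.0724 → z₀ = 1.075 m
V₃ = V₁ · ln(z₃/z₀)/ln(z₁/z₀) = 28.6 × 5.1371/2.6357 = 55.7433 knots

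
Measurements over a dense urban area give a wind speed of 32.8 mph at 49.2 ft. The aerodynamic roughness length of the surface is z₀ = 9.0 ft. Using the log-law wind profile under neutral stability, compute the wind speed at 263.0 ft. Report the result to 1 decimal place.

65.2 mph

Log law: V(z) ∝ ln(z/z₀), so V₂/V₁ = ln(z₂/z₀) / ln(z₁/z₀).
ln(263.0/9.0) = 3.3749, ln(49.2/9.0) = 1.6987
V₂ = 32.8 × 3.3749/1.6987 = 32.8 × 1.9868 = 65.1673 mph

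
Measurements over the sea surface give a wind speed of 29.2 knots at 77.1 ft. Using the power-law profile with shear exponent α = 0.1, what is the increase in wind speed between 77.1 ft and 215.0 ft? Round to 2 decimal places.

3.15 knots

Power law: V₂ = V₁ · (z₂/z₁)^α = 29.2 × (2.7886)^0.1 = 32.3535 knots
ΔV = 32.3535 − 29.2 = 3.1535 knots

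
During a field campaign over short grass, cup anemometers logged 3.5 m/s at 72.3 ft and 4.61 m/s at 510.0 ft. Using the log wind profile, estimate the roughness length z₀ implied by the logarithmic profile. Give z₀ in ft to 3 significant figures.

z₀ ≈ 0.153 ft

Log law: V(z) ∝ ln(z/z₀). With r = V₁/V₂ = 3.5/4.61 = 0.75922,
r · ln(z₂/z₀) = ln(z₁/z₀) ⇒ ln z₀ = (ln z₁ − r·ln z₂)/(1 − r)
ln z₀ = (4.28082 − 0.75922×6.23441) / 0.24078 = -1.8791
z₀ = exp(-1.8791) = 0.1527 ft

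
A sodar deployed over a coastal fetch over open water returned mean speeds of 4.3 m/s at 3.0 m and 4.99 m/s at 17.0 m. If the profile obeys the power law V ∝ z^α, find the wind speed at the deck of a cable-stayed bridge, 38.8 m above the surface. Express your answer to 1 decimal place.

5.4 m/s

First find α: α = ln(V₂/V₁)/ln(z₂/z₁) = ln(4.99/4.3)/ln(17.0/3.0) = 0.14882/1.73460 = 0.0858
Extrapolate from 17.0 m to 38.8 m: V₃ = 4.99 × (38.8/17.0)^0.0858 = 4.99 × 1.0734 = 5.3561 m/s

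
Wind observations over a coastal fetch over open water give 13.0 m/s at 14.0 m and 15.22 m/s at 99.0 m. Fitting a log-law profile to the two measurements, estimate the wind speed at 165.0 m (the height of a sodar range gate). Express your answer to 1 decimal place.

15.8 m/s

Log law: V ∝ ln(z/z₀). From the pair, with r = V₁/V₂ = 0.85414,
ln z₀ = (ln z₁ − r·ln z₂)/(1 − r) = (2.6391 − 0.85414×4.5951)/0.14586 = -8.8154 → z₀ = 0.0001484 m
V₃ = V₁ · ln(z₃/z₀)/ln(z₁/z₀) = 13.0 × 13.9213/11.4544 = 15.7998 m/s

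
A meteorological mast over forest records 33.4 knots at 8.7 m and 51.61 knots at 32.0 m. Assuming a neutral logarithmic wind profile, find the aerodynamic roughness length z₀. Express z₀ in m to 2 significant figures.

z₀ ≈ 0.80 m

Log law: V(z) ∝ ln(z/z₀). With r = V₁/V₂ = 33.4/51.61 = 0.64716,
r · ln(z₂/z₀) = ln(z₁/z₀) ⇒ ln z₀ = (ln z₁ − r·ln z₂)/(1 − r)
ln z₀ = (2.16332 − 0.64716×3.46574) / 0.35284 = -0.2255
z₀ = exp(-0.2255) = 0.7981 m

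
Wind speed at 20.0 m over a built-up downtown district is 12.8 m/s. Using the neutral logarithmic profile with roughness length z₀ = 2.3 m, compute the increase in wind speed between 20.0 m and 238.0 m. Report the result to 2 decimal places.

Log law: V₂ = V₁ · ln(z₂/z₀)/ln(z₁/z₀) = 12.8 × 4.6394/2.1628 = 27.4566 m/s
ΔV = 27.4566 − 12.8 = 14.6566 m/s

14.66 m/s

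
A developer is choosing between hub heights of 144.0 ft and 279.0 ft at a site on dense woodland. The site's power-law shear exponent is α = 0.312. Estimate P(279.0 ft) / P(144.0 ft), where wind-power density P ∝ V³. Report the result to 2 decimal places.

1.86

Speed ratio: V_B/V_A = (z_B/z_A)^α = (279.0/144.0)^0.312 = (1.9375)^0.312 = 1.22919
Power-density ratio: P_B/P_A = (V_B/V_A)³ = (1.22919)³ = 1.85720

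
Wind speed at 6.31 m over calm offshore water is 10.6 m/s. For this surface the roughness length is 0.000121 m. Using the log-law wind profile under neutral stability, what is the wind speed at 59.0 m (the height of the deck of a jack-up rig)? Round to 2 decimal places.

Log law: V(z) ∝ ln(z/z₀), so V₂/V₁ = ln(z₂/z₀) / ln(z₁/z₀).
ln(59.0/0.000121) = 13.0973, ln(6.31/0.000121) = 10.8619
V₂ = 10.6 × 13.0973/10.8619 = 10.6 × 1.2058 = 12.7815 m/s

12.78 m/s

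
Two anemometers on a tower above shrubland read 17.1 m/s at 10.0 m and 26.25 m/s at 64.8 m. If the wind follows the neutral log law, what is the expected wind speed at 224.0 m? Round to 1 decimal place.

32.3 m/s

Log law: V ∝ ln(z/z₀). From the pair, with r = V₁/V₂ = 0.65143,
ln z₀ = (ln z₁ − r·ln z₂)/(1 − r) = (2.3026 − 0.65143×4.1713)/0.34857 = -1.1898 → z₀ = 0.3043 m
V₃ = V₁ · ln(z₃/z₀)/ln(z₁/z₀) = 17.1 × 6.6014/3.4924 = 32.3232 m/s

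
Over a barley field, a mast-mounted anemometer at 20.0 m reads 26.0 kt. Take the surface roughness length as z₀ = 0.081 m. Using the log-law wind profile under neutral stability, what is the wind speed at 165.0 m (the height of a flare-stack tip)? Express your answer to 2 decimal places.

35.96 kt

Log law: V(z) ∝ ln(z/z₀), so V₂/V₁ = ln(z₂/z₀) / ln(z₁/z₀).
ln(165.0/0.081) = 7.6193, ln(20.0/0.081) = 5.5090
V₂ = 26.0 × 7.6193/5.5090 = 26.0 × 1.3830 = 35.9592 kt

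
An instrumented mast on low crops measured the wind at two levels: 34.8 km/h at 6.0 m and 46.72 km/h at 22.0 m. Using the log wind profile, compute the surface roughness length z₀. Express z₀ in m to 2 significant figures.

Log law: V(z) ∝ ln(z/z₀). With r = V₁/V₂ = 34.8/46.72 = 0.74486,
r · ln(z₂/z₀) = ln(z₁/z₀) ⇒ ln z₀ = (ln z₁ − r·ln z₂)/(1 − r)
ln z₀ = (1.79176 − 0.74486×3.09104) / 0.25514 = -2.0014
z₀ = exp(-2.0014) = 0.1351 m

z₀ ≈ 0.14 m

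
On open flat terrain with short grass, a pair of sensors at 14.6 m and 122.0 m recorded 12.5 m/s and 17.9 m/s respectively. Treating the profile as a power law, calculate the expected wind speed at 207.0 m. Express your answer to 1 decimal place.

19.6 m/s

First find α: α = ln(V₂/V₁)/ln(z₂/z₁) = ln(17.9/12.5)/ln(122.0/14.6) = 0.35907/2.12300 = 0.1691
Extrapolate from 122.0 m to 207.0 m: V₃ = 17.9 × (207.0/122.0)^0.1691 = 17.9 × 1.0935 = 19.5744 m/s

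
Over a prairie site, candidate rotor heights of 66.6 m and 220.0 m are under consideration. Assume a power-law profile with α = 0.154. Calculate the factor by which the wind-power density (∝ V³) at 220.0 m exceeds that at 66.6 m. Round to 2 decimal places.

Speed ratio: V_B/V_A = (z_B/z_A)^α = (220.0/66.6)^0.154 = (3.3033)^0.154 = 1.20204
Power-density ratio: P_B/P_A = (V_B/V_A)³ = (1.20204)³ = 1.73682

1.74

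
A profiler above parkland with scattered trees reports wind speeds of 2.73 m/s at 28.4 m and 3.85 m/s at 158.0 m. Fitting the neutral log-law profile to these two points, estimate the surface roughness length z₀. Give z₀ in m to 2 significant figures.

z₀ ≈ 0.43 m

Log law: V(z) ∝ ln(z/z₀). With r = V₁/V₂ = 2.73/3.85 = 0.70909,
r · ln(z₂/z₀) = ln(z₁/z₀) ⇒ ln z₀ = (ln z₁ − r·ln z₂)/(1 − r)
ln z₀ = (3.34639 − 0.70909×5.06260) / 0.29091 = -0.8369
z₀ = exp(-0.8369) = 0.4331 m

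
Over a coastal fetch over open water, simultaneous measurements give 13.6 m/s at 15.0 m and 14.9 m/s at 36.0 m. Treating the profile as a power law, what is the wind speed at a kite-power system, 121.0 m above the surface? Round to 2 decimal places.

First find α: α = ln(V₂/V₁)/ln(z₂/z₁) = ln(14.9/13.6)/ln(36.0/15.0) = 0.09129/0.87547 = 0.1043
Extrapolate from 36.0 m to 121.0 m: V₃ = 14.9 × (121.0/36.0)^0.1043 = 14.9 × 1.1347 = 16.9078 m/s

16.91 m/s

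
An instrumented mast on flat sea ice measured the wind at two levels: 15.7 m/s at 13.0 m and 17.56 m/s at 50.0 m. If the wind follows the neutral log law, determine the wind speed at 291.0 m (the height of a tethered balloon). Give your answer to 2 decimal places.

Log law: V ∝ ln(z/z₀). From the pair, with r = V₁/V₂ = 0.89408,
ln z₀ = (ln z₁ − r·ln z₂)/(1 − r) = (2.5649 − 0.89408×3.9120)/0.10592 = -8.8055 → z₀ = 0.0001499 m
V₃ = V₁ · ln(z₃/z₀)/ln(z₁/z₀) = 15.7 × 14.4788/11.3705 = 19.9920 m/s

19.99 m/s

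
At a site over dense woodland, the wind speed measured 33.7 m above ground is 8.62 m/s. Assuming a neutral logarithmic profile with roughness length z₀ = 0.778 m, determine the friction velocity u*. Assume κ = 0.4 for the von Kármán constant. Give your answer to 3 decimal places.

Log law: V(z) = (u*/κ) · ln(z/z₀) ⇒ u* = κ · V / ln(z/z₀)
u* = 0.4 × 8.62 / ln(33.7/0.778) = 0.4 × 8.62 / 3.7685
   = 3.4480 / 3.7685 = 0.9149 m/s

u* ≈ 0.915 m/s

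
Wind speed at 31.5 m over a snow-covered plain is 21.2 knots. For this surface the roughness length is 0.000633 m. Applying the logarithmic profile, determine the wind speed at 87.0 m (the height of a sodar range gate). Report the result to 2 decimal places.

Log law: V(z) ∝ ln(z/z₀), so V₂/V₁ = ln(z₂/z₀) / ln(z₁/z₀).
ln(87.0/0.000633) = 11.8309, ln(31.5/0.000633) = 10.8150
V₂ = 21.2 × 11.8309/10.8150 = 21.2 × 1.0939 = 23.1914 knots

23.19 knots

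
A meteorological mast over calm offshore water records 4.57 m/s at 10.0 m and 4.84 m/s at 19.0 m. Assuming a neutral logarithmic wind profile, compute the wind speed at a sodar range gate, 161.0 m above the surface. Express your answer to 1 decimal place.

Log law: V ∝ ln(z/z₀). From the pair, with r = V₁/V₂ = 0.94421,
ln z₀ = (ln z₁ − r·ln z₂)/(1 − r) = (2.3026 − 0.94421×2.9444)/0.05579 = -8.5614 → z₀ = 0.0001914 m
V₃ = V₁ · ln(z₃/z₀)/ln(z₁/z₀) = 4.57 × 13.6428/10.8640 = 5.7389 m/s

5.7 m/s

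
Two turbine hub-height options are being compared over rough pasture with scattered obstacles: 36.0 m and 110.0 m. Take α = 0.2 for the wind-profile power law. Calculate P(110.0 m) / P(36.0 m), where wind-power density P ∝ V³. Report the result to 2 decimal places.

Speed ratio: V_B/V_A = (z_B/z_A)^α = (110.0/36.0)^0.2 = (3.0556)^0.2 = 1.25031
Power-density ratio: P_B/P_A = (V_B/V_A)³ = (1.25031)³ = 1.95458

1.95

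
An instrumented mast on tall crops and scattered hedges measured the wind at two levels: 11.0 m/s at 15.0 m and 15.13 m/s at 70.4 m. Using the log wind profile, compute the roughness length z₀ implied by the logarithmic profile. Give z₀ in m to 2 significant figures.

z₀ ≈ 0.24 m

Log law: V(z) ∝ ln(z/z₀). With r = V₁/V₂ = 11.0/15.13 = 0.72703,
r · ln(z₂/z₀) = ln(z₁/z₀) ⇒ ln z₀ = (ln z₁ − r·ln z₂)/(1 − r)
ln z₀ = (2.70805 − 0.72703×4.25419) / 0.27297 = -1.4100
z₀ = exp(-1.4100) = 0.2441 m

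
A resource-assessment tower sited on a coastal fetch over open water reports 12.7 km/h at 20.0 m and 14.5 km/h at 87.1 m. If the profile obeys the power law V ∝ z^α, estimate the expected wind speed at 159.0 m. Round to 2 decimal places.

15.31 km/h

First find α: α = ln(V₂/V₁)/ln(z₂/z₁) = ln(14.5/12.7)/ln(87.1/20.0) = 0.13255/1.47132 = 0.0901
Extrapolate from 87.1 m to 159.0 m: V₃ = 14.5 × (159.0/87.1)^0.0901 = 14.5 × 1.0557 = 15.3079 km/h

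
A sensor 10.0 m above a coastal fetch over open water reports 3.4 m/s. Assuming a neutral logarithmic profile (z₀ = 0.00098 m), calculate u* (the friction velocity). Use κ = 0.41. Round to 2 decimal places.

u* ≈ 0.15 m/s

Log law: V(z) = (u*/κ) · ln(z/z₀) ⇒ u* = κ · V / ln(z/z₀)
u* = 0.41 × 3.4 / ln(10.0/0.00098) = 0.41 × 3.4 / 9.2305
   = 1.3940 / 9.2305 = 0.1510 m/s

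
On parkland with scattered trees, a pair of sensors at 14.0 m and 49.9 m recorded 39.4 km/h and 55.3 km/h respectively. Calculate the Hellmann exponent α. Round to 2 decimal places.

Power law: V₂/V₁ = (z₂/z₁)^α ⇒ α = ln(V₂/V₁) / ln(z₂/z₁)
α = ln(55.3/39.4) / ln(49.9/14.0) = ln(1.4036) / ln(3.5643)
  = 0.33901 / 1.27096 = 0.26673

α ≈ 0.27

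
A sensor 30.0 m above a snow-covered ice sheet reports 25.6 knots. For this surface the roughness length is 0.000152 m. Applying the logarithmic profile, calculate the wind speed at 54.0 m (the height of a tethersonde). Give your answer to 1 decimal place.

26.8 knots

Log law: V(z) ∝ ln(z/z₀), so V₂/V₁ = ln(z₂/z₀) / ln(z₁/z₀).
ln(54.0/0.000152) = 12.7806, ln(30.0/0.000152) = 12.1928
V₂ = 25.6 × 12.7806/12.1928 = 25.6 × 1.0482 = 26.8341 knots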